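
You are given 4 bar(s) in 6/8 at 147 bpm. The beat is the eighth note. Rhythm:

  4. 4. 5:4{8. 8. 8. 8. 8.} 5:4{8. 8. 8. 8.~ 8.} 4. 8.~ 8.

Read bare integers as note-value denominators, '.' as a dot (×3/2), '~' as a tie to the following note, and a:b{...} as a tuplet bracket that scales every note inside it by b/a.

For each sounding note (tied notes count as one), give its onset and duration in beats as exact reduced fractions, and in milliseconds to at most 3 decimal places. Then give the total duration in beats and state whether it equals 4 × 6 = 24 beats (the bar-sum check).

1) 0.0ms=0b +1224.49ms=3b
2) 1224.49ms=3b +1224.49ms=3b
3) 2448.98ms=6b +489.796ms=6/5b
4) 2938.776ms=36/5b +489.796ms=6/5b
5) 3428.571ms=42/5b +489.796ms=6/5b
6) 3918.367ms=48/5b +489.796ms=6/5b
7) 4408.163ms=54/5b +489.796ms=6/5b
8) 4897.959ms=12b +489.796ms=6/5b
9) 5387.755ms=66/5b +489.796ms=6/5b
10) 5877.551ms=72/5b +489.796ms=6/5b
11) 6367.347ms=78/5b +979.592ms=12/5b
12) 7346.939ms=18b +1224.49ms=3b
13) 8571.429ms=21b +1224.49ms=3b
Σ=24b of 24 (147bpm 6/8) — PASS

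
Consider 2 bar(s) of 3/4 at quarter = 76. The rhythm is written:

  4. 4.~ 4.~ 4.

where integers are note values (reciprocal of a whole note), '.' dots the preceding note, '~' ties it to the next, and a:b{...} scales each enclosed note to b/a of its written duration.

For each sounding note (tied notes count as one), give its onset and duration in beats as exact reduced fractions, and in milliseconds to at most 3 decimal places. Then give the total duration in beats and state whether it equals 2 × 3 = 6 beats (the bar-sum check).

1) 0.0ms=0b +1184.211ms=3/2b
2) 1184.211ms=3/2b +3552.632ms=9/2b
Σ=6b of 6 (76bpm 3/4) — PASS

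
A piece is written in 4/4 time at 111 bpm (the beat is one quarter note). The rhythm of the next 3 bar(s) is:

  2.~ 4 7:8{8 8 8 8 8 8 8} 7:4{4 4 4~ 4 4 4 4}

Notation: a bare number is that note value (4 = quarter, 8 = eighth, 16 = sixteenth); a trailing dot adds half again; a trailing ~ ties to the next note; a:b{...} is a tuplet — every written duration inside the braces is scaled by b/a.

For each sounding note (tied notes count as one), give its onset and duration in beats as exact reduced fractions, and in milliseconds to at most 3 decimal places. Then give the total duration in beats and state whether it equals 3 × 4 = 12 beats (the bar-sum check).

1) 0.0ms=0b +2162.162ms=4b
2) 2162.162ms=4b +308.88ms=4/7b
3) 2471.042ms=32/7b +308.88ms=4/7b
4) 2779.923ms=36/7b +308.88ms=4/7b
5) 3088.803ms=40/7b +308.88ms=4/7b
6) 3397.683ms=44/7b +308.88ms=4/7b
7) 3706.564ms=48/7b +308.88ms=4/7b
8) 4015.444ms=52/7b +308.88ms=4/7b
9) 4324.324ms=8b +308.88ms=4/7b
10) 4633.205ms=60/7b +308.88ms=4/7b
11) 4942.085ms=64/7b +617.761ms=8/7b
12) 5559.846ms=72/7b +308.88ms=4/7b
13) 5868.726ms=76/7b +308.88ms=4/7b
14) 6177.606ms=80/7b +308.88ms=4/7b
Σ=12b of 12 (111bpm 4/4) — PASS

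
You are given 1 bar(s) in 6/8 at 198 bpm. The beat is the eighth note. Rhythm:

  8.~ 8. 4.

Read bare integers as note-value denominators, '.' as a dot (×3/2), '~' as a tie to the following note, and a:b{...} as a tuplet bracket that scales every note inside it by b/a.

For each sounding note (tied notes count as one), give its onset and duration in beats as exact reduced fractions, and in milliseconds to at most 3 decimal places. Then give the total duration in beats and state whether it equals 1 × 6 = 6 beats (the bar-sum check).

1) 0.0ms=0b +909.091ms=3b
2) 909.091ms=3b +909.091ms=3b
Σ=6b of 6 (198bpm 6/8) — PASS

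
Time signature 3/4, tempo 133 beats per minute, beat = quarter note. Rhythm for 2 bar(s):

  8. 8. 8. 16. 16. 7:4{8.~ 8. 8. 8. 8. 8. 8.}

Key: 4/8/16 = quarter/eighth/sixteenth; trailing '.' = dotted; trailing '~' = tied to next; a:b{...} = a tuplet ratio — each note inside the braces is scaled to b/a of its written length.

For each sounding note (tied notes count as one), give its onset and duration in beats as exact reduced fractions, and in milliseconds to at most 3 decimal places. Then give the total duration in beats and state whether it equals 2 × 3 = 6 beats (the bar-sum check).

1) 0.0ms=0b +338.346ms=3/4b
2) 338.346ms=3/4b +338.346ms=3/4b
3) 676.692ms=3/2b +338.346ms=3/4b
4) 1015.038ms=9/4b +169.173ms=3/8b
5) 1184.211ms=21/8b +169.173ms=3/8b
6) 1353.383ms=3b +386.681ms=6/7b
7) 1740.064ms=27/7b +193.34ms=3/7b
8) 1933.405ms=30/7b +193.34ms=3/7b
9) 2126.745ms=33/7b +193.34ms=3/7b
10) 2320.086ms=36/7b +193.34ms=3/7b
11) 2513.426ms=39/7b +193.34ms=3/7b
Σ=6b of 6 (133bpm 3/4) — PASS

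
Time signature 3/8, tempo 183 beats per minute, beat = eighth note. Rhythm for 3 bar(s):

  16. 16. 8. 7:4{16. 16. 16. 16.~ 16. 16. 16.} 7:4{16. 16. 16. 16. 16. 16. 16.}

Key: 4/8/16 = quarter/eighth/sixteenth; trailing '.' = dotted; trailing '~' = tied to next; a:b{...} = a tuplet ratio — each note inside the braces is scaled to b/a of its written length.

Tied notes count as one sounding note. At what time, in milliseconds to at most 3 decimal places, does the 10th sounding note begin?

1. 0.0ms @ 0 + 245.902ms (3/4)
2. 245.902ms @ 3/4 + 245.902ms (3/4)
3. 491.803ms @ 3/2 + 491.803ms (3/2)
4. 983.607ms @ 3 + 140.515ms (3/7)
5. 1124.122ms @ 24/7 + 140.515ms (3/7)
6. 1264.637ms @ 27/7 + 140.515ms (3/7)
7. 1405.152ms @ 30/7 + 281.03ms (6/7)
8. 1686.183ms @ 36/7 + 140.515ms (3/7)
9. 1826.698ms @ 39/7 + 140.515ms (3/7)
10. 1967.213ms @ 6 + 140.515ms (3/7)
11. 2107.728ms @ 45/7 + 140.515ms (3/7)
12. 2248.244ms @ 48/7 + 140.515ms (3/7)
13. 2388.759ms @ 51/7 + 140.515ms (3/7)
14. 2529.274ms @ 54/7 + 140.515ms (3/7)
15. 2669.789ms @ 57/7 + 140.515ms (3/7)
16. 2810.304ms @ 60/7 + 140.515ms (3/7)

note 10 onset = 6b = 1967.213ms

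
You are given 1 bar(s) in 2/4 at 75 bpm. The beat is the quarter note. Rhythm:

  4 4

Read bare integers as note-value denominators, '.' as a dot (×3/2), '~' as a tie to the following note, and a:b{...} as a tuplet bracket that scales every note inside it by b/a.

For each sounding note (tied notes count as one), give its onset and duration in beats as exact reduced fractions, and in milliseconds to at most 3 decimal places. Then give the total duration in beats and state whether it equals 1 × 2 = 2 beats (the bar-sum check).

1) 0.0ms=0b +800.0ms=1b
2) 800.0ms=1b +800.0ms=1b
Σ=2b of 2 (75bpm 2/4) — PASS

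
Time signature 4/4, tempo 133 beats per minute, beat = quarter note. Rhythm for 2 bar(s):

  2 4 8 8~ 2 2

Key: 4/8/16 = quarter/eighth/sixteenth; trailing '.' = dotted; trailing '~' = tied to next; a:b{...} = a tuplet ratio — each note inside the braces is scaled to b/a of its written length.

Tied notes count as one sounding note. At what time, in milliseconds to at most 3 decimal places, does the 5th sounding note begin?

note 5 onset = 6b = 2706.767ms

1. 0.0ms @ 0 + 902.256ms (2)
2. 902.256ms @ 2 + 451.128ms (1)
3. 1353.383ms @ 3 + 225.564ms (1/2)
4. 1578.947ms @ 7/2 + 1127.82ms (5/2)
5. 2706.767ms @ 6 + 902.256ms (2)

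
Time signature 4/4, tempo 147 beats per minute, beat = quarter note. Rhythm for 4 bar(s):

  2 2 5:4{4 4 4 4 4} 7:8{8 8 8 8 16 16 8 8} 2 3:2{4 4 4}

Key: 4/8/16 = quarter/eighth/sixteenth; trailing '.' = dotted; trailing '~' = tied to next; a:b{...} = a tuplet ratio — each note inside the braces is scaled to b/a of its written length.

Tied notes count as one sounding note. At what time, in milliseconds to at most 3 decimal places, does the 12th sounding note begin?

1. 0.0ms @ 0 + 816.327ms (2)
2. 816.327ms @ 2 + 816.327ms (2)
3. 1632.653ms @ 4 + 326.531ms (4/5)
4. 1959.184ms @ 24/5 + 326.531ms (4/5)
5. 2285.714ms @ 28/5 + 326.531ms (4/5)
6. 2612.245ms @ 32/5 + 326.531ms (4/5)
7. 2938.776ms @ 36/5 + 326.531ms (4/5)
8. 3265.306ms @ 8 + 233.236ms (4/7)
9. 3498.542ms @ 60/7 + 233.236ms (4/7)
10. 3731.778ms @ 64/7 + 233.236ms (4/7)
11. 3965.015ms @ 68/7 + 233.236ms (4/7)
12. 4198.251ms @ 72/7 + 116.618ms (2/7)
13. 4314.869ms @ 74/7 + 116.618ms (2/7)
14. 4431.487ms @ 76/7 + 233.236ms (4/7)
15. 4664.723ms @ 80/7 + 233.236ms (4/7)
16. 4897.959ms @ 12 + 816.327ms (2)
17. 5714.286ms @ 14 + 272.109ms (2/3)
18. 5986.395ms @ 44/3 + 272.109ms (2/3)
19. 6258.503ms @ 46/3 + 272.109ms (2/3)

note 12 onset = 72/7b = 4198.251ms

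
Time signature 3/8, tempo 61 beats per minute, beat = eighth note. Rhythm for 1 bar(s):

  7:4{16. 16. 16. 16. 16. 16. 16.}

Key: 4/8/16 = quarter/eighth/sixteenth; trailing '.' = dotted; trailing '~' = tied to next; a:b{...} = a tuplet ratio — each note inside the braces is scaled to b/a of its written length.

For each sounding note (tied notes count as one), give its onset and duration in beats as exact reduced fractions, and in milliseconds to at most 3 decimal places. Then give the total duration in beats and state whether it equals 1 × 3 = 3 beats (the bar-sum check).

1) 0.0ms=0b +421.546ms=3/7b
2) 421.546ms=3/7b +421.546ms=3/7b
3) 843.091ms=6/7b +421.546ms=3/7b
4) 1264.637ms=9/7b +421.546ms=3/7b
5) 1686.183ms=12/7b +421.546ms=3/7b
6) 2107.728ms=15/7b +421.546ms=3/7b
7) 2529.274ms=18/7b +421.546ms=3/7b
Σ=3b of 3 (61bpm 3/8) — PASS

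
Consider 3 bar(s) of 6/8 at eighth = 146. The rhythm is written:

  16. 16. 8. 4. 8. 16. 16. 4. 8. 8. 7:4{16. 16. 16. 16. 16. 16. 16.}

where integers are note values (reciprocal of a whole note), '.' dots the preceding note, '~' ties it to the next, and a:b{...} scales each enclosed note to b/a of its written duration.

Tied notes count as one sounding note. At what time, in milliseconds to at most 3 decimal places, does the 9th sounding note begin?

note 9 onset = 12b = 4931.507ms

1. 0.0ms @ 0 + 308.219ms (3/4)
2. 308.219ms @ 3/4 + 308.219ms (3/4)
3. 616.438ms @ 3/2 + 616.438ms (3/2)
4. 1232.877ms @ 3 + 1232.877ms (3)
5. 2465.753ms @ 6 + 616.438ms (3/2)
6. 3082.192ms @ 15/2 + 308.219ms (3/4)
7. 3390.411ms @ 33/4 + 308.219ms (3/4)
8. 3698.63ms @ 9 + 1232.877ms (3)
9. 4931.507ms @ 12 + 616.438ms (3/2)
10. 5547.945ms @ 27/2 + 616.438ms (3/2)
11. 6164.384ms @ 15 + 176.125ms (3/7)
12. 6340.509ms @ 108/7 + 176.125ms (3/7)
13. 6516.634ms @ 111/7 + 176.125ms (3/7)
14. 6692.759ms @ 114/7 + 176.125ms (3/7)
15. 6868.885ms @ 117/7 + 176.125ms (3/7)
16. 7045.01ms @ 120/7 + 176.125ms (3/7)
17. 7221.135ms @ 123/7 + 176.125ms (3/7)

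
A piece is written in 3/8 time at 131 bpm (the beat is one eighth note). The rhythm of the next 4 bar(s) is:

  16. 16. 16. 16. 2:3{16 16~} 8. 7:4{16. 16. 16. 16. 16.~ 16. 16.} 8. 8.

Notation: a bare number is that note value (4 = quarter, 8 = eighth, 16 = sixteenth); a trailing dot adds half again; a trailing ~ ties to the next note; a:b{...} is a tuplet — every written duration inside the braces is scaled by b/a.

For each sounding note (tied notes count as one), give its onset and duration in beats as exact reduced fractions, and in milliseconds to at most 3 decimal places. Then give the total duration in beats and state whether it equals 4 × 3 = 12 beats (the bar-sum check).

1) 0.0ms=0b +343.511ms=3/4b
2) 343.511ms=3/4b +343.511ms=3/4b
3) 687.023ms=3/2b +343.511ms=3/4b
4) 1030.534ms=9/4b +343.511ms=3/4b
5) 1374.046ms=3b +343.511ms=3/4b
6) 1717.557ms=15/4b +1030.534ms=9/4b
7) 2748.092ms=6b +196.292ms=3/7b
8) 2944.384ms=45/7b +196.292ms=3/7b
9) 3140.676ms=48/7b +196.292ms=3/7b
10) 3336.968ms=51/7b +196.292ms=3/7b
11) 3533.261ms=54/7b +392.585ms=6/7b
12) 3925.845ms=60/7b +196.292ms=3/7b
13) 4122.137ms=9b +687.023ms=3/2b
14) 4809.16ms=21/2b +687.023ms=3/2b
Σ=12b of 12 (131bpm 3/8) — PASS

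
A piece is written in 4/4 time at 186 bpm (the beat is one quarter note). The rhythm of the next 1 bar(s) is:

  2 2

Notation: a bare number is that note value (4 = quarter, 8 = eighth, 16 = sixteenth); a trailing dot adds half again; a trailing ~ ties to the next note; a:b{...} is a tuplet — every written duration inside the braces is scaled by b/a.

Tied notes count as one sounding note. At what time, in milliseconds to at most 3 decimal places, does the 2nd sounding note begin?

note 2 onset = 2b = 645.161ms

1. 0.0ms @ 0 + 645.161ms (2)
2. 645.161ms @ 2 + 645.161ms (2)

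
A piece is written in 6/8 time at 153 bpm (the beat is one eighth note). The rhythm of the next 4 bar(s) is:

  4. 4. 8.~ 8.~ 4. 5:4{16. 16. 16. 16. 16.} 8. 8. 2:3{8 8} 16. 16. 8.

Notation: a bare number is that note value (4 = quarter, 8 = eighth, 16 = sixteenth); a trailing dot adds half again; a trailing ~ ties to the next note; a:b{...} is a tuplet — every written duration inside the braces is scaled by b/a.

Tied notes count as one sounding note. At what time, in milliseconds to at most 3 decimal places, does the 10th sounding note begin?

note 10 onset = 33/2b = 6470.588ms

1. 0.0ms @ 0 + 1176.471ms (3)
2. 1176.471ms @ 3 + 1176.471ms (3)
3. 2352.941ms @ 6 + 2352.941ms (6)
4. 4705.882ms @ 12 + 235.294ms (3/5)
5. 4941.176ms @ 63/5 + 235.294ms (3/5)
6. 5176.471ms @ 66/5 + 235.294ms (3/5)
7. 5411.765ms @ 69/5 + 235.294ms (3/5)
8. 5647.059ms @ 72/5 + 235.294ms (3/5)
9. 5882.353ms @ 15 + 588.235ms (3/2)
10. 6470.588ms @ 33/2 + 588.235ms (3/2)
11. 7058.824ms @ 18 + 588.235ms (3/2)
12. 7647.059ms @ 39/2 + 588.235ms (3/2)
13. 8235.294ms @ 21 + 294.118ms (3/4)
14. 8529.412ms @ 87/4 + 294.118ms (3/4)
15. 8823.529ms @ 45/2 + 588.235ms (3/2)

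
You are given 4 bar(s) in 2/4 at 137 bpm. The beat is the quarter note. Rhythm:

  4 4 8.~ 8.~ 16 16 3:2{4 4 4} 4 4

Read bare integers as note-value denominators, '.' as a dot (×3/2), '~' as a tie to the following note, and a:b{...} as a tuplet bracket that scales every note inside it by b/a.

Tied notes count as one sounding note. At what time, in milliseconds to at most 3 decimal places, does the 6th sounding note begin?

1. 0.0ms @ 0 + 437.956ms (1)
2. 437.956ms @ 1 + 437.956ms (1)
3. 875.912ms @ 2 + 766.423ms (7/4)
4. 1642.336ms @ 15/4 + 109.489ms (1/4)
5. 1751.825ms @ 4 + 291.971ms (2/3)
6. 2043.796ms @ 14/3 + 291.971ms (2/3)
7. 2335.766ms @ 16/3 + 291.971ms (2/3)
8. 2627.737ms @ 6 + 437.956ms (1)
9. 3065.693ms @ 7 + 437.956ms (1)

note 6 onset = 14/3b = 2043.796ms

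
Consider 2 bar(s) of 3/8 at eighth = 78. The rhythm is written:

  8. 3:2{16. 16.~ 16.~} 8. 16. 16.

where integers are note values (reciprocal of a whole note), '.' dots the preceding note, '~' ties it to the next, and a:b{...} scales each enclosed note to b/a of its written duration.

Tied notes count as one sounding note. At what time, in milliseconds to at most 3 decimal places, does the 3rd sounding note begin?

1. 0.0ms @ 0 + 1153.846ms (3/2)
2. 1153.846ms @ 3/2 + 384.615ms (1/2)
3. 1538.462ms @ 2 + 1923.077ms (5/2)
4. 3461.538ms @ 9/2 + 576.923ms (3/4)
5. 4038.462ms @ 21/4 + 576.923ms (3/4)

note 3 onset = 2b = 1538.462ms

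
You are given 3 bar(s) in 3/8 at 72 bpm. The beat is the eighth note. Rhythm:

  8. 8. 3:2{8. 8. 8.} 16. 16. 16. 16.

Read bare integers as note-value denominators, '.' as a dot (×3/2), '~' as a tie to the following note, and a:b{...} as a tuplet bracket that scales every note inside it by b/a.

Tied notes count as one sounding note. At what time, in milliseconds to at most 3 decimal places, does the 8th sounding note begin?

1. 0.0ms @ 0 + 1250.0ms (3/2)
2. 1250.0ms @ 3/2 + 1250.0ms (3/2)
3. 2500.0ms @ 3 + 833.333ms (1)
4. 3333.333ms @ 4 + 833.333ms (1)
5. 4166.667ms @ 5 + 833.333ms (1)
6. 5000.0ms @ 6 + 625.0ms (3/4)
7. 5625.0ms @ 27/4 + 625.0ms (3/4)
8. 6250.0ms @ 15/2 + 625.0ms (3/4)
9. 6875.0ms @ 33/4 + 625.0ms (3/4)

note 8 onset = 15/2b = 6250.0ms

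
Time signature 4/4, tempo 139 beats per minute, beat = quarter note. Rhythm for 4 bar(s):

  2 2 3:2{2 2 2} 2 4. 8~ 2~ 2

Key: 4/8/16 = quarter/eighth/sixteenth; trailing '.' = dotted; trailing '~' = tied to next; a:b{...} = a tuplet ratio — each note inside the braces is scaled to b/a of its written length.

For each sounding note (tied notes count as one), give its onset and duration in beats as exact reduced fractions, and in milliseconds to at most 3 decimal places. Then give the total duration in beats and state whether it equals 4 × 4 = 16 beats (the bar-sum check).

1) 0.0ms=0b +863.309ms=2b
2) 863.309ms=2b +863.309ms=2b
3) 1726.619ms=4b +575.54ms=4/3b
4) 2302.158ms=16/3b +575.54ms=4/3b
5) 2877.698ms=20/3b +575.54ms=4/3b
6) 3453.237ms=8b +863.309ms=2b
7) 4316.547ms=10b +647.482ms=3/2b
8) 4964.029ms=23/2b +1942.446ms=9/2b
Σ=16b of 16 (139bpm 4/4) — PASS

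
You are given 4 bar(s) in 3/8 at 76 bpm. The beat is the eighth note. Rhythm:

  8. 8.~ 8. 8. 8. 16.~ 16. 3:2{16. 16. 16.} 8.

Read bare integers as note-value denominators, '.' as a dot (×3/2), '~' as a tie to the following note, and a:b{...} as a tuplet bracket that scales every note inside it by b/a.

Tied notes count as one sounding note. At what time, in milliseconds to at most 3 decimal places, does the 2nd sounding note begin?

note 2 onset = 3/2b = 1184.211ms

1. 0.0ms @ 0 + 1184.211ms (3/2)
2. 1184.211ms @ 3/2 + 2368.421ms (3)
3. 3552.632ms @ 9/2 + 1184.211ms (3/2)
4. 4736.842ms @ 6 + 1184.211ms (3/2)
5. 5921.053ms @ 15/2 + 1184.211ms (3/2)
6. 7105.263ms @ 9 + 394.737ms (1/2)
7. 7500.0ms @ 19/2 + 394.737ms (1/2)
8. 7894.737ms @ 10 + 394.737ms (1/2)
9. 8289.474ms @ 21/2 + 1184.211ms (3/2)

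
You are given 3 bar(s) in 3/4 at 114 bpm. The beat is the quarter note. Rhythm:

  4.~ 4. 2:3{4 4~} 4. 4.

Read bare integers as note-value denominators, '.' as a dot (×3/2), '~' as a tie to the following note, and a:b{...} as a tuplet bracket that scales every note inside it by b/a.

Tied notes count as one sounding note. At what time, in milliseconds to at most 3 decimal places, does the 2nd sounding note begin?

1. 0.0ms @ 0 + 1578.947ms (3)
2. 1578.947ms @ 3 + 789.474ms (3/2)
3. 2368.421ms @ 9/2 + 1578.947ms (3)
4. 3947.368ms @ 15/2 + 789.474ms (3/2)

note 2 onset = 3b = 1578.947ms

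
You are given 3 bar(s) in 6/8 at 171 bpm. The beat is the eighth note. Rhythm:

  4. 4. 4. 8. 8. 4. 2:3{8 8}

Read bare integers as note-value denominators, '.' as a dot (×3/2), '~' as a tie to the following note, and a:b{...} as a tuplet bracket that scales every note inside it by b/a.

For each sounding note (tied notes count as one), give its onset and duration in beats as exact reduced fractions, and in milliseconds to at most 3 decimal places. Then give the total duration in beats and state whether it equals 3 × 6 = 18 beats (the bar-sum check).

1) 0.0ms=0b +1052.632ms=3b
2) 1052.632ms=3b +1052.632ms=3b
3) 2105.263ms=6b +1052.632ms=3b
4) 3157.895ms=9b +526.316ms=3/2b
5) 3684.211ms=21/2b +526.316ms=3/2b
6) 4210.526ms=12b +1052.632ms=3b
7) 5263.158ms=15b +526.316ms=3/2b
8) 5789.474ms=33/2b +526.316ms=3/2b
Σ=18b of 18 (171bpm 6/8) — PASS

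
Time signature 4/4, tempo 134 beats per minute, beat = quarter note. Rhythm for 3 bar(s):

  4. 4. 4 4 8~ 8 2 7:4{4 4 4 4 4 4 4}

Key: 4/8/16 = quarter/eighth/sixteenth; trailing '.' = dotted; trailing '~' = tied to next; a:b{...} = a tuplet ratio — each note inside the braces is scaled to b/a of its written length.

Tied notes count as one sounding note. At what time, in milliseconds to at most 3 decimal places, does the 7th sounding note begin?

1. 0.0ms @ 0 + 671.642ms (3/2)
2. 671.642ms @ 3/2 + 671.642ms (3/2)
3. 1343.284ms @ 3 + 447.761ms (1)
4. 1791.045ms @ 4 + 447.761ms (1)
5. 2238.806ms @ 5 + 447.761ms (1)
6. 2686.567ms @ 6 + 895.522ms (2)
7. 3582.09ms @ 8 + 255.864ms (4/7)
8. 3837.953ms @ 60/7 + 255.864ms (4/7)
9. 4093.817ms @ 64/7 + 255.864ms (4/7)
10. 4349.68ms @ 68/7 + 255.864ms (4/7)
11. 4605.544ms @ 72/7 + 255.864ms (4/7)
12. 4861.407ms @ 76/7 + 255.864ms (4/7)
13. 5117.271ms @ 80/7 + 255.864ms (4/7)

note 7 onset = 8b = 3582.09ms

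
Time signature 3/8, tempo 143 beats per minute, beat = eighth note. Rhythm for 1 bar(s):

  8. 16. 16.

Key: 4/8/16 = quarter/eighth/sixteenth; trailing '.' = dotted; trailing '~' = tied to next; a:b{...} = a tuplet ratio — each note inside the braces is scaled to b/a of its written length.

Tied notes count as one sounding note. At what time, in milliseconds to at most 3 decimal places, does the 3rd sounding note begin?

note 3 onset = 9/4b = 944.056ms

1. 0.0ms @ 0 + 629.371ms (3/2)
2. 629.371ms @ 3/2 + 314.685ms (3/4)
3. 944.056ms @ 9/4 + 314.685ms (3/4)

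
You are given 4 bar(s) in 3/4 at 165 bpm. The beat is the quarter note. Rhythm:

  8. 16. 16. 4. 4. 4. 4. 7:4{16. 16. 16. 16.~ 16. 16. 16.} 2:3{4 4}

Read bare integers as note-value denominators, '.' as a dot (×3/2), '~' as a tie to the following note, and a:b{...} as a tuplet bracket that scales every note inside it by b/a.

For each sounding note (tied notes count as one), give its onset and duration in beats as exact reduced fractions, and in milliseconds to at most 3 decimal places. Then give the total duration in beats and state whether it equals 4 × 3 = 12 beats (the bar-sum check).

1) 0.0ms=0b +272.727ms=3/4b
2) 272.727ms=3/4b +136.364ms=3/8b
3) 409.091ms=9/8b +136.364ms=3/8b
4) 545.455ms=3/2b +545.455ms=3/2b
5) 1090.909ms=3b +545.455ms=3/2b
6) 1636.364ms=9/2b +545.455ms=3/2b
7) 2181.818ms=6b +545.455ms=3/2b
8) 2727.273ms=15/2b +77.922ms=3/14b
9) 2805.195ms=54/7b +77.922ms=3/14b
10) 2883.117ms=111/14b +77.922ms=3/14b
11) 2961.039ms=57/7b +155.844ms=3/7b
12) 3116.883ms=60/7b +77.922ms=3/14b
13) 3194.805ms=123/14b +77.922ms=3/14b
14) 3272.727ms=9b +545.455ms=3/2b
15) 3818.182ms=21/2b +545.455ms=3/2b
Σ=12b of 12 (165bpm 3/4) — PASS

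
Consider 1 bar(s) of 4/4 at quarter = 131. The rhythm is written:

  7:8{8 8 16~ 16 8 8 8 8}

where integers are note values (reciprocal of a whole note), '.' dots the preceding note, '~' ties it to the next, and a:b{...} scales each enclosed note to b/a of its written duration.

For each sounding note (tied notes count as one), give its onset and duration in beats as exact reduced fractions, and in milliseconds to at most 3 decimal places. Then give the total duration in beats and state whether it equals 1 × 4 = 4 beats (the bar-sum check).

1) 0.0ms=0b +261.723ms=4/7b
2) 261.723ms=4/7b +261.723ms=4/7b
3) 523.446ms=8/7b +261.723ms=4/7b
4) 785.169ms=12/7b +261.723ms=4/7b
5) 1046.892ms=16/7b +261.723ms=4/7b
6) 1308.615ms=20/7b +261.723ms=4/7b
7) 1570.338ms=24/7b +261.723ms=4/7b
Σ=4b of 4 (131bpm 4/4) — PASS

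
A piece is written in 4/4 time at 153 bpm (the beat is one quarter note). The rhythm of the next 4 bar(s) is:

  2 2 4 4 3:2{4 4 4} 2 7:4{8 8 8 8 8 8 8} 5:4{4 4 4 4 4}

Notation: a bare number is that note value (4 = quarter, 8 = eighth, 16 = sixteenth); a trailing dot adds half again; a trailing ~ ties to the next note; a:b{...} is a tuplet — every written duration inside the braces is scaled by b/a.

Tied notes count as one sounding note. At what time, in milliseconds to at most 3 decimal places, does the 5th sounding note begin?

1. 0.0ms @ 0 + 784.314ms (2)
2. 784.314ms @ 2 + 784.314ms (2)
3. 1568.627ms @ 4 + 392.157ms (1)
4. 1960.784ms @ 5 + 392.157ms (1)
5. 2352.941ms @ 6 + 261.438ms (2/3)
6. 2614.379ms @ 20/3 + 261.438ms (2/3)
7. 2875.817ms @ 22/3 + 261.438ms (2/3)
8. 3137.255ms @ 8 + 784.314ms (2)
9. 3921.569ms @ 10 + 112.045ms (2/7)
10. 4033.613ms @ 72/7 + 112.045ms (2/7)
11. 4145.658ms @ 74/7 + 112.045ms (2/7)
12. 4257.703ms @ 76/7 + 112.045ms (2/7)
13. 4369.748ms @ 78/7 + 112.045ms (2/7)
14. 4481.793ms @ 80/7 + 112.045ms (2/7)
15. 4593.838ms @ 82/7 + 112.045ms (2/7)
16. 4705.882ms @ 12 + 313.725ms (4/5)
17. 5019.608ms @ 64/5 + 313.725ms (4/5)
18. 5333.333ms @ 68/5 + 313.725ms (4/5)
19. 5647.059ms @ 72/5 + 313.725ms (4/5)
20. 5960.784ms @ 76/5 + 313.725ms (4/5)

note 5 onset = 6b = 2352.941ms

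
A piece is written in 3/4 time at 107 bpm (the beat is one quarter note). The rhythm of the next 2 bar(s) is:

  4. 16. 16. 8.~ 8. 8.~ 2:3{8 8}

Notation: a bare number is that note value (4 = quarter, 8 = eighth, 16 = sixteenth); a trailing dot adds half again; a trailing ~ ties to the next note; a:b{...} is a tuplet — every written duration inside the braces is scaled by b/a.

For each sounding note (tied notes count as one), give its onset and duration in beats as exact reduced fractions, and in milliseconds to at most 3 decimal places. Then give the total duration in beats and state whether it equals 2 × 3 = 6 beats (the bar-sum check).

1) 0.0ms=0b +841.121ms=3/2b
2) 841.121ms=3/2b +210.28ms=3/8b
3) 1051.402ms=15/8b +210.28ms=3/8b
4) 1261.682ms=9/4b +841.121ms=3/2b
5) 2102.804ms=15/4b +841.121ms=3/2b
6) 2943.925ms=21/4b +420.561ms=3/4b
Σ=6b of 6 (107bpm 3/4) — PASS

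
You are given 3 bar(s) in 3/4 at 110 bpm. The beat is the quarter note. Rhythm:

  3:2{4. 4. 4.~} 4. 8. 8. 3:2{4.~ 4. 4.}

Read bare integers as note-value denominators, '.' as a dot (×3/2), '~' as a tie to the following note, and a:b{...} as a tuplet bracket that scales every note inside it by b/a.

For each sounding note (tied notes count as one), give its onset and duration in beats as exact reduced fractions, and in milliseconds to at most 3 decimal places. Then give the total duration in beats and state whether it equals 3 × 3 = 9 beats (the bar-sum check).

1) 0.0ms=0b +545.455ms=1b
2) 545.455ms=1b +545.455ms=1b
3) 1090.909ms=2b +1363.636ms=5/2b
4) 2454.545ms=9/2b +409.091ms=3/4b
5) 2863.636ms=21/4b +409.091ms=3/4b
6) 3272.727ms=6b +1090.909ms=2b
7) 4363.636ms=8b +545.455ms=1b
Σ=9b of 9 (110bpm 3/4) — PASS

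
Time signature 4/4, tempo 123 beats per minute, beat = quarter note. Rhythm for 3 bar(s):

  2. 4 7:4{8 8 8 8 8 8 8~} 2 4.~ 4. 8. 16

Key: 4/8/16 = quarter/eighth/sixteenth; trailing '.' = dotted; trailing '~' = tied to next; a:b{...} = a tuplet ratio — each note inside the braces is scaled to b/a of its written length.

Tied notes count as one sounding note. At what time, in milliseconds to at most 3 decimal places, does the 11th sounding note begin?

1. 0.0ms @ 0 + 1463.415ms (3)
2. 1463.415ms @ 3 + 487.805ms (1)
3. 1951.22ms @ 4 + 139.373ms (2/7)
4. 2090.592ms @ 30/7 + 139.373ms (2/7)
5. 2229.965ms @ 32/7 + 139.373ms (2/7)
6. 2369.338ms @ 34/7 + 139.373ms (2/7)
7. 2508.711ms @ 36/7 + 139.373ms (2/7)
8. 2648.084ms @ 38/7 + 139.373ms (2/7)
9. 2787.456ms @ 40/7 + 1114.983ms (16/7)
10. 3902.439ms @ 8 + 1463.415ms (3)
11. 5365.854ms @ 11 + 365.854ms (3/4)
12. 5731.707ms @ 47/4 + 121.951ms (1/4)

note 11 onset = 11b = 5365.854ms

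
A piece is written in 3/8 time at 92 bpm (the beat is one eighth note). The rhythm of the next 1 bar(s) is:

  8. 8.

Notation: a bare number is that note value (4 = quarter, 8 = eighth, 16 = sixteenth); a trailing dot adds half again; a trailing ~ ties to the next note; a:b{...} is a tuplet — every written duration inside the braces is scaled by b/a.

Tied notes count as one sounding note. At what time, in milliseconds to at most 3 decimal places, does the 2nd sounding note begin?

1. 0.0ms @ 0 + 978.261ms (3/2)
2. 978.261ms @ 3/2 + 978.261ms (3/2)

note 2 onset = 3/2b = 978.261ms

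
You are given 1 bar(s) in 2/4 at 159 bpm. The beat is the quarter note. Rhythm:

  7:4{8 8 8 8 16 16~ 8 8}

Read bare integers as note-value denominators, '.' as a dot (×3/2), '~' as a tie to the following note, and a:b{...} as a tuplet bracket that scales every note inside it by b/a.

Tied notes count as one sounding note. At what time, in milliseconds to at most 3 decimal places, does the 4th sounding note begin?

note 4 onset = 6/7b = 323.45ms

1. 0.0ms @ 0 + 107.817ms (2/7)
2. 107.817ms @ 2/7 + 107.817ms (2/7)
3. 215.633ms @ 4/7 + 107.817ms (2/7)
4. 323.45ms @ 6/7 + 107.817ms (2/7)
5. 431.267ms @ 8/7 + 53.908ms (1/7)
6. 485.175ms @ 9/7 + 161.725ms (3/7)
7. 646.9ms @ 12/7 + 107.817ms (2/7)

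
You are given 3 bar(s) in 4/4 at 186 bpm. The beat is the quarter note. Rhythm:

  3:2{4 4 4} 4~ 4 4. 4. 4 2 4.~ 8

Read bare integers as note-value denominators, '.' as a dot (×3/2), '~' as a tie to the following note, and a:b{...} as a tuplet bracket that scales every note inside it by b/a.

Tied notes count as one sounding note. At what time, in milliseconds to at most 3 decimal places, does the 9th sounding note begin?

note 9 onset = 10b = 3225.806ms

1. 0.0ms @ 0 + 215.054ms (2/3)
2. 215.054ms @ 2/3 + 215.054ms (2/3)
3. 430.108ms @ 4/3 + 215.054ms (2/3)
4. 645.161ms @ 2 + 645.161ms (2)
5. 1290.323ms @ 4 + 483.871ms (3/2)
6. 1774.194ms @ 11/2 + 483.871ms (3/2)
7. 2258.065ms @ 7 + 322.581ms (1)
8. 2580.645ms @ 8 + 645.161ms (2)
9. 3225.806ms @ 10 + 645.161ms (2)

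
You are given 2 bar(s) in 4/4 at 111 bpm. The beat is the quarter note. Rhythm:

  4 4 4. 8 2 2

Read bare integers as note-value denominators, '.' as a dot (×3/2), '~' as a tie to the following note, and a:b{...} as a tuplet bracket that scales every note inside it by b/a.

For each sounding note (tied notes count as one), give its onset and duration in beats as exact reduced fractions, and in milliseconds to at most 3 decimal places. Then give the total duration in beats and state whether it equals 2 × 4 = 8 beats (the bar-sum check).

1) 0.0ms=0b +540.541ms=1b
2) 540.541ms=1b +540.541ms=1b
3) 1081.081ms=2b +810.811ms=3/2b
4) 1891.892ms=7/2b +270.27ms=1/2b
5) 2162.162ms=4b +1081.081ms=2b
6) 3243.243ms=6b +1081.081ms=2b
Σ=8b of 8 (111bpm 4/4) — PASS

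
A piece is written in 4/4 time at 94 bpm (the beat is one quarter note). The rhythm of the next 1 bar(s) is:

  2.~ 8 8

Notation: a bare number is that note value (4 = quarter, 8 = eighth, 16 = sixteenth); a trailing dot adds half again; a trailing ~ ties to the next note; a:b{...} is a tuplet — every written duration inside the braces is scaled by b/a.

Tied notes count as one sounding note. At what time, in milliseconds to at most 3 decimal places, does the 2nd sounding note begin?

1. 0.0ms @ 0 + 2234.043ms (7/2)
2. 2234.043ms @ 7/2 + 319.149ms (1/2)

note 2 onset = 7/2b = 2234.043ms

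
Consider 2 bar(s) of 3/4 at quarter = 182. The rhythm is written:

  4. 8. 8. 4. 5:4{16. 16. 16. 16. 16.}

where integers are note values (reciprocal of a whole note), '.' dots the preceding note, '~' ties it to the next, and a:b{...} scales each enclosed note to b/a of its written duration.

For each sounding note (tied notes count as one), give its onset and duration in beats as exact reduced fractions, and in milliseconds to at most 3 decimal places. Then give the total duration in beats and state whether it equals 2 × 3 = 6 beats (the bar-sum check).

1) 0.0ms=0b +494.505ms=3/2b
2) 494.505ms=3/2b +247.253ms=3/4b
3) 741.758ms=9/4b +247.253ms=3/4b
4) 989.011ms=3b +494.505ms=3/2b
5) 1483.516ms=9/2b +98.901ms=3/10b
6) 1582.418ms=24/5b +98.901ms=3/10b
7) 1681.319ms=51/10b +98.901ms=3/10b
8) 1780.22ms=27/5b +98.901ms=3/10b
9) 1879.121ms=57/10b +98.901ms=3/10b
Σ=6b of 6 (182bpm 3/4) — PASS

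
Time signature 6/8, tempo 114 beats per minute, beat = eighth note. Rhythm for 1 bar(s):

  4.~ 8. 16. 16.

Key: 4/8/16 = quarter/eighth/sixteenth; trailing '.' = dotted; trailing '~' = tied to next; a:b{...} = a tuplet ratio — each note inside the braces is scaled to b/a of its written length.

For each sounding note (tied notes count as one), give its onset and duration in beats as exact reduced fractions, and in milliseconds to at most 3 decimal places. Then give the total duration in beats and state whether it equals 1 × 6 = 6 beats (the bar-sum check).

1) 0.0ms=0b +2368.421ms=9/2b
2) 2368.421ms=9/2b +394.737ms=3/4b
3) 2763.158ms=21/4b +394.737ms=3/4b
Σ=6b of 6 (114bpm 6/8) — PASS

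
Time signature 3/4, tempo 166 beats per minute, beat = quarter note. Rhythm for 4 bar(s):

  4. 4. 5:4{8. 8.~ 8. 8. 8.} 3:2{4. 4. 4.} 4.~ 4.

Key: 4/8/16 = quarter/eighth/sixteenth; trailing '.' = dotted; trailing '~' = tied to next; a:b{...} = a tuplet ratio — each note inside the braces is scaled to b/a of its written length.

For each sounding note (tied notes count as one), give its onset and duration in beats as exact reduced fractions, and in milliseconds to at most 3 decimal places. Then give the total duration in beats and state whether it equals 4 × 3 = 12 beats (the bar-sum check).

1) 0.0ms=0b +542.169ms=3/2b
2) 542.169ms=3/2b +542.169ms=3/2b
3) 1084.337ms=3b +216.867ms=3/5b
4) 1301.205ms=18/5b +433.735ms=6/5b
5) 1734.94ms=24/5b +216.867ms=3/5b
6) 1951.807ms=27/5b +216.867ms=3/5b
7) 2168.675ms=6b +361.446ms=1b
8) 2530.12ms=7b +361.446ms=1b
9) 2891.566ms=8b +361.446ms=1b
10) 3253.012ms=9b +1084.337ms=3b
Σ=12b of 12 (166bpm 3/4) — PASS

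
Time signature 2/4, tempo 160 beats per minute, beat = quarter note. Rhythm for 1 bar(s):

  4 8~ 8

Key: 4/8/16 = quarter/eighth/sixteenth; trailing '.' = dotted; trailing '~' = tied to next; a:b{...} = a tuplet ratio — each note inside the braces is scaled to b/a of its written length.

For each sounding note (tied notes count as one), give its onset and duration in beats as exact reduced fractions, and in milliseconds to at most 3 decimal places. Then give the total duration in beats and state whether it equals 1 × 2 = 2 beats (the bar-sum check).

1) 0.0ms=0b +375.0ms=1b
2) 375.0ms=1b +375.0ms=1b
Σ=2b of 2 (160bpm 2/4) — PASS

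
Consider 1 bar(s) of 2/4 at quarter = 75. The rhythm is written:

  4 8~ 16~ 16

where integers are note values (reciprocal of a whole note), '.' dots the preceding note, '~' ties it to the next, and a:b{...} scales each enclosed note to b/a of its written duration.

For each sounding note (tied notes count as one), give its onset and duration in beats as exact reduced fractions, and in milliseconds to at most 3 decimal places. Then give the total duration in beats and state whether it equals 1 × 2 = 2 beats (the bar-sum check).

1) 0.0ms=0b +800.0ms=1b
2) 800.0ms=1b +800.0ms=1b
Σ=2b of 2 (75bpm 2/4) — PASS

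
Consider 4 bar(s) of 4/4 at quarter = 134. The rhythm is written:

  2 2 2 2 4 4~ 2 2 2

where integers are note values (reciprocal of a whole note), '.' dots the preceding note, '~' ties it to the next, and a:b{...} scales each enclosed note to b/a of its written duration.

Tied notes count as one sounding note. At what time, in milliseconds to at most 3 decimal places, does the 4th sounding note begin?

1. 0.0ms @ 0 + 895.522ms (2)
2. 895.522ms @ 2 + 895.522ms (2)
3. 1791.045ms @ 4 + 895.522ms (2)
4. 2686.567ms @ 6 + 895.522ms (2)
5. 3582.09ms @ 8 + 447.761ms (1)
6. 4029.851ms @ 9 + 1343.284ms (3)
7. 5373.134ms @ 12 + 895.522ms (2)
8. 6268.657ms @ 14 + 895.522ms (2)

note 4 onset = 6b = 2686.567ms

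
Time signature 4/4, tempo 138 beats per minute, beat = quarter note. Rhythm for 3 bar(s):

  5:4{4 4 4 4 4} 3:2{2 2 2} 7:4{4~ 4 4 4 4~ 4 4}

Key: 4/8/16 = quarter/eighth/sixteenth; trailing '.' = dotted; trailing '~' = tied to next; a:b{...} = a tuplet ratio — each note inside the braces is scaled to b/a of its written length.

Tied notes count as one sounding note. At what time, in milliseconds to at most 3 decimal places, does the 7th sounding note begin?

1. 0.0ms @ 0 + 347.826ms (4/5)
2. 347.826ms @ 4/5 + 347.826ms (4/5)
3. 695.652ms @ 8/5 + 347.826ms (4/5)
4. 1043.478ms @ 12/5 + 347.826ms (4/5)
5. 1391.304ms @ 16/5 + 347.826ms (4/5)
6. 1739.13ms @ 4 + 579.71ms (4/3)
7. 2318.841ms @ 16/3 + 579.71ms (4/3)
8. 2898.551ms @ 20/3 + 579.71ms (4/3)
9. 3478.261ms @ 8 + 496.894ms (8/7)
10. 3975.155ms @ 64/7 + 248.447ms (4/7)
11. 4223.602ms @ 68/7 + 248.447ms (4/7)
12. 4472.05ms @ 72/7 + 496.894ms (8/7)
13. 4968.944ms @ 80/7 + 248.447ms (4/7)

note 7 onset = 16/3b = 2318.841ms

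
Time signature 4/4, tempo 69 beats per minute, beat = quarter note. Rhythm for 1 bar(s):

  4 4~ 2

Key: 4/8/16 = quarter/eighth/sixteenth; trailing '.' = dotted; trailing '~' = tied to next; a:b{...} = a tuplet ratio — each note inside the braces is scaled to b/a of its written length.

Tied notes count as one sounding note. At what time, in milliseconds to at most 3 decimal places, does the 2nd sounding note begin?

1. 0.0ms @ 0 + 869.565ms (1)
2. 869.565ms @ 1 + 2608.696ms (3)

note 2 onset = 1b = 869.565ms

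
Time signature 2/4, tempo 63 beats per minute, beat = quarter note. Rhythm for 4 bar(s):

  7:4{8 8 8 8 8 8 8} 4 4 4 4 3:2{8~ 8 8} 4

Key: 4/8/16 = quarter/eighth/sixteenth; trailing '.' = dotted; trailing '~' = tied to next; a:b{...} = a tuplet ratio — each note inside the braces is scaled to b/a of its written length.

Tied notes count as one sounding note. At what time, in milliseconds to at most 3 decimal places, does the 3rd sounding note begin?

note 3 onset = 4/7b = 544.218ms

1. 0.0ms @ 0 + 272.109ms (2/7)
2. 272.109ms @ 2/7 + 272.109ms (2/7)
3. 544.218ms @ 4/7 + 272.109ms (2/7)
4. 816.327ms @ 6/7 + 272.109ms (2/7)
5. 1088.435ms @ 8/7 + 272.109ms (2/7)
6. 1360.544ms @ 10/7 + 272.109ms (2/7)
7. 1632.653ms @ 12/7 + 272.109ms (2/7)
8. 1904.762ms @ 2 + 952.381ms (1)
9. 2857.143ms @ 3 + 952.381ms (1)
10. 3809.524ms @ 4 + 952.381ms (1)
11. 4761.905ms @ 5 + 952.381ms (1)
12. 5714.286ms @ 6 + 634.921ms (2/3)
13. 6349.206ms @ 20/3 + 317.46ms (1/3)
14. 6666.667ms @ 7 + 952.381ms (1)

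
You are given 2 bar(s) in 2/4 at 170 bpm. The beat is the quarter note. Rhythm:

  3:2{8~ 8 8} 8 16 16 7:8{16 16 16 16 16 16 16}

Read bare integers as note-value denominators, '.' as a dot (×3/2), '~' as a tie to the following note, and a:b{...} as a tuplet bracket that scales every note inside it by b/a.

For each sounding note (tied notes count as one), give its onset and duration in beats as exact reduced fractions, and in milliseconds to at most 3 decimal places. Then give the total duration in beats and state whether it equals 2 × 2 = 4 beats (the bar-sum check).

1) 0.0ms=0b +235.294ms=2/3b
2) 235.294ms=2/3b +117.647ms=1/3b
3) 352.941ms=1b +176.471ms=1/2b
4) 529.412ms=3/2b +88.235ms=1/4b
5) 617.647ms=7/4b +88.235ms=1/4b
6) 705.882ms=2b +100.84ms=2/7b
7) 806.723ms=16/7b +100.84ms=2/7b
8) 907.563ms=18/7b +100.84ms=2/7b
9) 1008.403ms=20/7b +100.84ms=2/7b
10) 1109.244ms=22/7b +100.84ms=2/7b
11) 1210.084ms=24/7b +100.84ms=2/7b
12) 1310.924ms=26/7b +100.84ms=2/7b
Σ=4b of 4 (170bpm 2/4) — PASS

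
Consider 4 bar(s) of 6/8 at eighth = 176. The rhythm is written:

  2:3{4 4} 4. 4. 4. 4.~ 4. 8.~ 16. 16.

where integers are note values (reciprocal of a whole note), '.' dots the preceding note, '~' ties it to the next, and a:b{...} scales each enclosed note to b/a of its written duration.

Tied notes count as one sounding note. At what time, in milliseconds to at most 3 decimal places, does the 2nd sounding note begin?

note 2 onset = 3b = 1022.727ms

1. 0.0ms @ 0 + 1022.727ms (3)
2. 1022.727ms @ 3 + 1022.727ms (3)
3. 2045.455ms @ 6 + 1022.727ms (3)
4. 3068.182ms @ 9 + 1022.727ms (3)
5. 4090.909ms @ 12 + 1022.727ms (3)
6. 5113.636ms @ 15 + 2045.455ms (6)
7. 7159.091ms @ 21 + 767.045ms (9/4)
8. 7926.136ms @ 93/4 + 255.682ms (3/4)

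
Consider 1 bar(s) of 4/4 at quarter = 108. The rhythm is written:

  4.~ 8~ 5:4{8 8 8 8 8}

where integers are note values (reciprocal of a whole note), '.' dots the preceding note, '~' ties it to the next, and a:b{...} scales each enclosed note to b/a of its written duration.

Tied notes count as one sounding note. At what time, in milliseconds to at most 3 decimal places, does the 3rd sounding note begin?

1. 0.0ms @ 0 + 1333.333ms (12/5)
2. 1333.333ms @ 12/5 + 222.222ms (2/5)
3. 1555.556ms @ 14/5 + 222.222ms (2/5)
4. 1777.778ms @ 16/5 + 222.222ms (2/5)
5. 2000.0ms @ 18/5 + 222.222ms (2/5)

note 3 onset = 14/5b = 1555.556ms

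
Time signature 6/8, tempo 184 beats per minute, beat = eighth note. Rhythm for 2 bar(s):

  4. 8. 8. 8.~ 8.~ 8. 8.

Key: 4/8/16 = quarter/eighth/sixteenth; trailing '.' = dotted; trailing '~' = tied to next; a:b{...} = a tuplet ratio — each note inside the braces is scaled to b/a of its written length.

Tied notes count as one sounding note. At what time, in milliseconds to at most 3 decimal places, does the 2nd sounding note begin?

note 2 onset = 3b = 978.261ms

1. 0.0ms @ 0 + 978.261ms (3)
2. 978.261ms @ 3 + 489.13ms (3/2)
3. 1467.391ms @ 9/2 + 489.13ms (3/2)
4. 1956.522ms @ 6 + 1467.391ms (9/2)
5. 3423.913ms @ 21/2 + 489.13ms (3/2)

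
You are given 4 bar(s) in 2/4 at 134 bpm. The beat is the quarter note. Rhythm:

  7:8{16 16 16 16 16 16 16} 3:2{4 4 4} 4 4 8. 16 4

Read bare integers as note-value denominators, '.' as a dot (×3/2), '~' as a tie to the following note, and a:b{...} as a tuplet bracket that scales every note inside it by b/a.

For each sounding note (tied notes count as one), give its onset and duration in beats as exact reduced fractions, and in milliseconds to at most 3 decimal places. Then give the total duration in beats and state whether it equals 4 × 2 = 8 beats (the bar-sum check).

1) 0.0ms=0b +127.932ms=2/7b
2) 127.932ms=2/7b +127.932ms=2/7b
3) 255.864ms=4/7b +127.932ms=2/7b
4) 383.795ms=6/7b +127.932ms=2/7b
5) 511.727ms=8/7b +127.932ms=2/7b
6) 639.659ms=10/7b +127.932ms=2/7b
7) 767.591ms=12/7b +127.932ms=2/7b
8) 895.522ms=2b +298.507ms=2/3b
9) 1194.03ms=8/3b +298.507ms=2/3b
10) 1492.537ms=10/3b +298.507ms=2/3b
11) 1791.045ms=4b +447.761ms=1b
12) 2238.806ms=5b +447.761ms=1b
13) 2686.567ms=6b +335.821ms=3/4b
14) 3022.388ms=27/4b +111.94ms=1/4b
15) 3134.328ms=7b +447.761ms=1b
Σ=8b of 8 (134bpm 2/4) — PASS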